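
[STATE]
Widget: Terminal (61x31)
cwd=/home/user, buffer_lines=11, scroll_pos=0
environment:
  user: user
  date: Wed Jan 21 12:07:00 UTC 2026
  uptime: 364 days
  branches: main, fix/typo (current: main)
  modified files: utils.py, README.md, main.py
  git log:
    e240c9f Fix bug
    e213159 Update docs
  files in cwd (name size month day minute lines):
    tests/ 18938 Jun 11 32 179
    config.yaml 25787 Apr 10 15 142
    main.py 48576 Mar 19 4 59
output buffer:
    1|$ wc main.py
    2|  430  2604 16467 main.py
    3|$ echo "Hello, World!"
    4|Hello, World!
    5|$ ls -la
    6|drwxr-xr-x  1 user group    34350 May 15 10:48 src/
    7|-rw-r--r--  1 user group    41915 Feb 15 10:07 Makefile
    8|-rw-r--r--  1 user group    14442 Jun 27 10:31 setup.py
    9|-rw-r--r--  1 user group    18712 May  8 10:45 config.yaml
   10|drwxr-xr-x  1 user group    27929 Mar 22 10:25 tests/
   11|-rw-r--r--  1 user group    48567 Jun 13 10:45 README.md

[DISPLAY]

$ wc main.py                                                 
  430  2604 16467 main.py                                    
$ echo "Hello, World!"                                       
Hello, World!                                                
$ ls -la                                                     
drwxr-xr-x  1 user group    34350 May 15 10:48 src/          
-rw-r--r--  1 user group    41915 Feb 15 10:07 Makefile      
-rw-r--r--  1 user group    14442 Jun 27 10:31 setup.py      
-rw-r--r--  1 user group    18712 May  8 10:45 config.yaml   
drwxr-xr-x  1 user group    27929 Mar 22 10:25 tests/        
-rw-r--r--  1 user group    48567 Jun 13 10:45 README.md     
$ █                                                          
                                                             
                                                             
                                                             
                                                             
                                                             
                                                             
                                                             
                                                             
                                                             
                                                             
                                                             
                                                             
                                                             
                                                             
                                                             
                                                             
                                                             
                                                             
                                                             


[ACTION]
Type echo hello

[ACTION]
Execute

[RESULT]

$ wc main.py                                                 
  430  2604 16467 main.py                                    
$ echo "Hello, World!"                                       
Hello, World!                                                
$ ls -la                                                     
drwxr-xr-x  1 user group    34350 May 15 10:48 src/          
-rw-r--r--  1 user group    41915 Feb 15 10:07 Makefile      
-rw-r--r--  1 user group    14442 Jun 27 10:31 setup.py      
-rw-r--r--  1 user group    18712 May  8 10:45 config.yaml   
drwxr-xr-x  1 user group    27929 Mar 22 10:25 tests/        
-rw-r--r--  1 user group    48567 Jun 13 10:45 README.md     
$ echo hello                                                 
hello                                                        
$ █                                                          
                                                             
                                                             
                                                             
                                                             
                                                             
                                                             
                                                             
                                                             
                                                             
                                                             
                                                             
                                                             
                                                             
                                                             
                                                             
                                                             
                                                             


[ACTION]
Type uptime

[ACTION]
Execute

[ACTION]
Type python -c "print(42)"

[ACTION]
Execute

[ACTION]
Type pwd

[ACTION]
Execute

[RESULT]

$ wc main.py                                                 
  430  2604 16467 main.py                                    
$ echo "Hello, World!"                                       
Hello, World!                                                
$ ls -la                                                     
drwxr-xr-x  1 user group    34350 May 15 10:48 src/          
-rw-r--r--  1 user group    41915 Feb 15 10:07 Makefile      
-rw-r--r--  1 user group    14442 Jun 27 10:31 setup.py      
-rw-r--r--  1 user group    18712 May  8 10:45 config.yaml   
drwxr-xr-x  1 user group    27929 Mar 22 10:25 tests/        
-rw-r--r--  1 user group    48567 Jun 13 10:45 README.md     
$ echo hello                                                 
hello                                                        
$ uptime                                                     
 10:00  up 364 days                                          
$ python -c "print(42)"                                      
42                                                           
$ pwd                                                        
/home/user                                                   
$ █                                                          
                                                             
                                                             
                                                             
                                                             
                                                             
                                                             
                                                             
                                                             
                                                             
                                                             
                                                             


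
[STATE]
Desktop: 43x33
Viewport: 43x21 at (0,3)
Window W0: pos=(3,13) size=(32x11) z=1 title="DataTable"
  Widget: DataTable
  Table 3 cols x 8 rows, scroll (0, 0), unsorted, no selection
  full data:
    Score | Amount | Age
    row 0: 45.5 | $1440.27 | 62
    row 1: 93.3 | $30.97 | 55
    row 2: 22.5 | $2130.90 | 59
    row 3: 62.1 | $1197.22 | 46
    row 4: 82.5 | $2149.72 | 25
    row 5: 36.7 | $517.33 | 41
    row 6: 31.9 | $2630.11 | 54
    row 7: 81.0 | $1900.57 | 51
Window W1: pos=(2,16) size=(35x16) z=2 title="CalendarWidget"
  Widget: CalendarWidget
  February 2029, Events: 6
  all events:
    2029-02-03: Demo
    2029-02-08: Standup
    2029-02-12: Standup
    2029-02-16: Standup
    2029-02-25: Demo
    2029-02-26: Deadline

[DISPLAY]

                                           
                                           
                                           
                                           
                                           
                                           
                                           
                                           
                                           
                                           
   ┏━━━━━━━━━━━━━━━━━━━━━━━━━━━━━━┓        
   ┃ DataTable                    ┃        
   ┠──────────────────────────────┨        
  ┏━━━━━━━━━━━━━━━━━━━━━━━━━━━━━━━━━┓      
  ┃ CalendarWidget                  ┃      
  ┠─────────────────────────────────┨      
  ┃          February 2029          ┃      
  ┃Mo Tu We Th Fr Sa Su             ┃      
  ┃          1  2  3*  4            ┃      
  ┃ 5  6  7  8*  9 10 11            ┃      
  ┃12* 13 14 15 16* 17 18           ┃      


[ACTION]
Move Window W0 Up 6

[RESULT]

                                           
                                           
                                           
                                           
   ┏━━━━━━━━━━━━━━━━━━━━━━━━━━━━━━┓        
   ┃ DataTable                    ┃        
   ┠──────────────────────────────┨        
   ┃Score│Amount  │Age            ┃        
   ┃─────┼────────┼───            ┃        
   ┃45.5 │$1440.27│62             ┃        
   ┃93.3 │$30.97  │55             ┃        
   ┃22.5 │$2130.90│59             ┃        
   ┃62.1 │$1197.22│46             ┃        
  ┏━━━━━━━━━━━━━━━━━━━━━━━━━━━━━━━━━┓      
  ┃ CalendarWidget                  ┃      
  ┠─────────────────────────────────┨      
  ┃          February 2029          ┃      
  ┃Mo Tu We Th Fr Sa Su             ┃      
  ┃          1  2  3*  4            ┃      
  ┃ 5  6  7  8*  9 10 11            ┃      
  ┃12* 13 14 15 16* 17 18           ┃      


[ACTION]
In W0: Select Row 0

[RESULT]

                                           
                                           
                                           
                                           
   ┏━━━━━━━━━━━━━━━━━━━━━━━━━━━━━━┓        
   ┃ DataTable                    ┃        
   ┠──────────────────────────────┨        
   ┃Score│Amount  │Age            ┃        
   ┃─────┼────────┼───            ┃        
   ┃>5.5 │$1440.27│62             ┃        
   ┃93.3 │$30.97  │55             ┃        
   ┃22.5 │$2130.90│59             ┃        
   ┃62.1 │$1197.22│46             ┃        
  ┏━━━━━━━━━━━━━━━━━━━━━━━━━━━━━━━━━┓      
  ┃ CalendarWidget                  ┃      
  ┠─────────────────────────────────┨      
  ┃          February 2029          ┃      
  ┃Mo Tu We Th Fr Sa Su             ┃      
  ┃          1  2  3*  4            ┃      
  ┃ 5  6  7  8*  9 10 11            ┃      
  ┃12* 13 14 15 16* 17 18           ┃      


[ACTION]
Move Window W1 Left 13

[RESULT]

                                           
                                           
                                           
                                           
   ┏━━━━━━━━━━━━━━━━━━━━━━━━━━━━━━┓        
   ┃ DataTable                    ┃        
   ┠──────────────────────────────┨        
   ┃Score│Amount  │Age            ┃        
   ┃─────┼────────┼───            ┃        
   ┃>5.5 │$1440.27│62             ┃        
   ┃93.3 │$30.97  │55             ┃        
   ┃22.5 │$2130.90│59             ┃        
   ┃62.1 │$1197.22│46             ┃        
┏━━━━━━━━━━━━━━━━━━━━━━━━━━━━━━━━━┓        
┃ CalendarWidget                  ┃        
┠─────────────────────────────────┨        
┃          February 2029          ┃        
┃Mo Tu We Th Fr Sa Su             ┃        
┃          1  2  3*  4            ┃        
┃ 5  6  7  8*  9 10 11            ┃        
┃12* 13 14 15 16* 17 18           ┃        


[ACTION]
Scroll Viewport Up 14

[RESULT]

                                           
                                           
                                           
                                           
                                           
                                           
                                           
   ┏━━━━━━━━━━━━━━━━━━━━━━━━━━━━━━┓        
   ┃ DataTable                    ┃        
   ┠──────────────────────────────┨        
   ┃Score│Amount  │Age            ┃        
   ┃─────┼────────┼───            ┃        
   ┃>5.5 │$1440.27│62             ┃        
   ┃93.3 │$30.97  │55             ┃        
   ┃22.5 │$2130.90│59             ┃        
   ┃62.1 │$1197.22│46             ┃        
┏━━━━━━━━━━━━━━━━━━━━━━━━━━━━━━━━━┓        
┃ CalendarWidget                  ┃        
┠─────────────────────────────────┨        
┃          February 2029          ┃        
┃Mo Tu We Th Fr Sa Su             ┃        


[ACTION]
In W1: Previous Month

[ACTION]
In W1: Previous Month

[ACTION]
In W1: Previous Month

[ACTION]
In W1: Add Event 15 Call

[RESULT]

                                           
                                           
                                           
                                           
                                           
                                           
                                           
   ┏━━━━━━━━━━━━━━━━━━━━━━━━━━━━━━┓        
   ┃ DataTable                    ┃        
   ┠──────────────────────────────┨        
   ┃Score│Amount  │Age            ┃        
   ┃─────┼────────┼───            ┃        
   ┃>5.5 │$1440.27│62             ┃        
   ┃93.3 │$30.97  │55             ┃        
   ┃22.5 │$2130.90│59             ┃        
   ┃62.1 │$1197.22│46             ┃        
┏━━━━━━━━━━━━━━━━━━━━━━━━━━━━━━━━━┓        
┃ CalendarWidget                  ┃        
┠─────────────────────────────────┨        
┃          November 2028          ┃        
┃Mo Tu We Th Fr Sa Su             ┃        


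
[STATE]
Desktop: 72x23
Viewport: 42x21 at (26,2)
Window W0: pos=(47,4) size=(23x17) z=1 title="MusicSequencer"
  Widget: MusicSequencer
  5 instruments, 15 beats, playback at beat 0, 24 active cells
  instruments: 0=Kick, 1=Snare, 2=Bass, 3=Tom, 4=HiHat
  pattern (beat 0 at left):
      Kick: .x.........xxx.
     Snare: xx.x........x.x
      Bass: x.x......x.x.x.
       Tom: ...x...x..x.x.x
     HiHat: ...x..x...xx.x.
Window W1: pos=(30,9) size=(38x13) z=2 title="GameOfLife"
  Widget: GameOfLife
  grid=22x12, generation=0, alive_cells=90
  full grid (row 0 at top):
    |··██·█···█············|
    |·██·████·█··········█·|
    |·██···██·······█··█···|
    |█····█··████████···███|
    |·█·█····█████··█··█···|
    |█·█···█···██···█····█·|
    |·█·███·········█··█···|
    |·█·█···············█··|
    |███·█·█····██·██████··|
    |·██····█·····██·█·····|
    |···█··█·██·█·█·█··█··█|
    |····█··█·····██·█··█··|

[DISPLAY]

                                          
                                          
                     ┏━━━━━━━━━━━━━━━━━━━━
                     ┃ MusicSequencer     
                     ┠────────────────────
                     ┃      ▼1234567890123
                     ┃  Kick·█·········███
    ┏━━━━━━━━━━━━━━━━━━━━━━━━━━━━━━━━━━━━┓
    ┃ GameOfLife                         ┃
    ┠────────────────────────────────────┨
    ┃Gen: 0                              ┃
    ┃·██···██·······█··█···              ┃
    ┃█····█··████████···███              ┃
    ┃·█·█····█████··█··█···              ┃
    ┃█·█···█···██···█····█·              ┃
    ┃·█·███·········█··█···              ┃
    ┃·█·█···············█··              ┃
    ┃███·█·█····██·██████··              ┃
    ┃·██····█·····██·█·····              ┃
    ┗━━━━━━━━━━━━━━━━━━━━━━━━━━━━━━━━━━━━┛
                                          


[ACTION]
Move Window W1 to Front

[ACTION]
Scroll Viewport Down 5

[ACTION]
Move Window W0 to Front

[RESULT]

                                          
                                          
                     ┏━━━━━━━━━━━━━━━━━━━━
                     ┃ MusicSequencer     
                     ┠────────────────────
                     ┃      ▼1234567890123
                     ┃  Kick·█·········███
    ┏━━━━━━━━━━━━━━━━┃ Snare██·█········█·
    ┃ GameOfLife     ┃  Bass█·█······█·█·█
    ┠────────────────┃   Tom···█···█··█·█·
    ┃Gen: 0          ┃ HiHat···█··█···██·█
    ┃·██···██·······█┃                    
    ┃█····█··████████┃                    
    ┃·█·█····█████··█┃                    
    ┃█·█···█···██···█┃                    
    ┃·█·███·········█┃                    
    ┃·█·█············┃                    
    ┃███·█·█····██·██┃                    
    ┃·██····█·····██·┗━━━━━━━━━━━━━━━━━━━━
    ┗━━━━━━━━━━━━━━━━━━━━━━━━━━━━━━━━━━━━┛
                                          


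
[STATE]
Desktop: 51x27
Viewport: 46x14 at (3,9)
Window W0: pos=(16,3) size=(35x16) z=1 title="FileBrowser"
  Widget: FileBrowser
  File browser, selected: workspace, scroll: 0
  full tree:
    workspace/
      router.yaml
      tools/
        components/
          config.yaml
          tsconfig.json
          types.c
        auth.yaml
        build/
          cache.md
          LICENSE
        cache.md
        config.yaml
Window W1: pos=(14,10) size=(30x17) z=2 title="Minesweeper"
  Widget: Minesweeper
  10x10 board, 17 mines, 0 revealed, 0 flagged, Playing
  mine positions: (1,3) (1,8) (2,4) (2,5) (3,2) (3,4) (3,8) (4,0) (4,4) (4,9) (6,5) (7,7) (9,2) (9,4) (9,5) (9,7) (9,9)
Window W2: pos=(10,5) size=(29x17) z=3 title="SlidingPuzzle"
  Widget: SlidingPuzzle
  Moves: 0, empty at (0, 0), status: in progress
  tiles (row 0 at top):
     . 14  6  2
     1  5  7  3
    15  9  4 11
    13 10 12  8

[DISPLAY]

       ┃│    │ 14 │  6 │  2 │      ┃          
       ┃├────┼────┼────┼────┤      ┃━━━━┓     
       ┃│  1 │  5 │  7 │  3 │      ┃    ┃     
       ┃├────┼────┼────┼────┤      ┃────┨     
       ┃│ 15 │  9 │  4 │ 11 │      ┃    ┃     
       ┃├────┼────┼────┼────┤      ┃    ┃     
       ┃│ 13 │ 10 │ 12 │  8 │      ┃    ┃     
       ┃└────┴────┴────┴────┘      ┃    ┃     
       ┃Moves: 0                   ┃    ┃     
       ┃                           ┃    ┃━━━━━
       ┃                           ┃    ┃     
       ┃                           ┃    ┃     
       ┗━━━━━━━━━━━━━━━━━━━━━━━━━━━┛    ┃     
           ┃■■■■■■■■■■                  ┃     


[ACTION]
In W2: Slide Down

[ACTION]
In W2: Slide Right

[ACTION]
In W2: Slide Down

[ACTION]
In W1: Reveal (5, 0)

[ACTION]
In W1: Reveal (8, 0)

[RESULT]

       ┃│    │ 14 │  6 │  2 │      ┃          
       ┃├────┼────┼────┼────┤      ┃━━━━┓     
       ┃│  1 │  5 │  7 │  3 │      ┃    ┃     
       ┃├────┼────┼────┼────┤      ┃────┨     
       ┃│ 15 │  9 │  4 │ 11 │      ┃    ┃     
       ┃├────┼────┼────┼────┤      ┃    ┃     
       ┃│ 13 │ 10 │ 12 │  8 │      ┃    ┃     
       ┃└────┴────┴────┴────┘      ┃    ┃     
       ┃Moves: 0                   ┃    ┃     
       ┃                           ┃    ┃━━━━━
       ┃                           ┃    ┃     
       ┃                           ┃    ┃     
       ┗━━━━━━━━━━━━━━━━━━━━━━━━━━━┛    ┃     
           ┃ 1■■■■■■■■                  ┃     


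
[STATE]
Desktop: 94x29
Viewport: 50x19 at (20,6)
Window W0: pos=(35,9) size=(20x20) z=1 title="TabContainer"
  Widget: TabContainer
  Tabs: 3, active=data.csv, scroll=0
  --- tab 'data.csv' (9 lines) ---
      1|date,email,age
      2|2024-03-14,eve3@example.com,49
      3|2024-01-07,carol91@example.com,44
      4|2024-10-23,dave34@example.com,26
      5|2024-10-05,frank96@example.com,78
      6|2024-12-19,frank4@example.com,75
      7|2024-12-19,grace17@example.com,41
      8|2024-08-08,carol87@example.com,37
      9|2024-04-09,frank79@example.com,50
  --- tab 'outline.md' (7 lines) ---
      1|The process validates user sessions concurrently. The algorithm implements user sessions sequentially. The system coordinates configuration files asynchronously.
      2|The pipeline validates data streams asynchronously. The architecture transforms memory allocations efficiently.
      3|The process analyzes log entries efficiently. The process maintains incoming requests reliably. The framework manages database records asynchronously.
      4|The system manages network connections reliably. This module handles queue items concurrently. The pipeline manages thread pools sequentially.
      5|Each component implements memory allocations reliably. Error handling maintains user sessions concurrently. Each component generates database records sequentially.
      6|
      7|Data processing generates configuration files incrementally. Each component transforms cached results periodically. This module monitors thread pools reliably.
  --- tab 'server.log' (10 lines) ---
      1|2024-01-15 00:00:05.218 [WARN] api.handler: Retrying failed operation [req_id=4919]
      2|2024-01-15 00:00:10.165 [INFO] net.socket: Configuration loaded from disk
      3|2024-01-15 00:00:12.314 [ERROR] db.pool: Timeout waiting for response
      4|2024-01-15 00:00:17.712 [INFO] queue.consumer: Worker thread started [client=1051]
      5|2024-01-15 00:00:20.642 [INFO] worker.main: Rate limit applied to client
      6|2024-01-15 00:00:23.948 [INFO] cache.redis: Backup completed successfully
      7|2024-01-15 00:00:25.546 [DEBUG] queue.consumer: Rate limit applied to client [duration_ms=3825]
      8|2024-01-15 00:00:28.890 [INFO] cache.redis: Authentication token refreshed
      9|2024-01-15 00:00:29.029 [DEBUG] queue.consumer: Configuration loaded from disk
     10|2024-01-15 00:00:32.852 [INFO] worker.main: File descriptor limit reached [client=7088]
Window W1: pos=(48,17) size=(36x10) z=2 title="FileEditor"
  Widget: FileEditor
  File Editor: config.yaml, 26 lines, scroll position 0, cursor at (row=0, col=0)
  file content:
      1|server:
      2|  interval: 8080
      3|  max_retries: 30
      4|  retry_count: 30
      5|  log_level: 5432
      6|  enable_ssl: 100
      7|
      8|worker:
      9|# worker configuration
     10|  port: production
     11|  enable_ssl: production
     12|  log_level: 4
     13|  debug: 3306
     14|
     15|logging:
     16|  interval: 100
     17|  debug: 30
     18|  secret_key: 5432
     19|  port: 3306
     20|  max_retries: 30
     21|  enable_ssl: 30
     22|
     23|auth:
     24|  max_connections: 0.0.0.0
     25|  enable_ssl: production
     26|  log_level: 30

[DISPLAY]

                                                  
                                                  
                                                  
               ┏━━━━━━━━━━━━━━━━━━┓               
               ┃ TabContainer     ┃               
               ┠──────────────────┨               
               ┃[data.csv]│ outlin┃               
               ┃──────────────────┃               
               ┃date,email,age    ┃               
               ┃2024-03-14,eve3@ex┃               
               ┃2024-01-07,carol91┃               
               ┃2024-10-23,d┏━━━━━━━━━━━━━━━━━━━━━
               ┃2024-10-05,f┃ FileEditor          
               ┃2024-12-19,f┠─────────────────────
               ┃2024-12-19,g┃█erver:              
               ┃2024-08-08,c┃  interval: 8080     
               ┃2024-04-09,f┃  max_retries: 30    
               ┃            ┃  retry_count: 30    
               ┃            ┃  log_level: 5432    


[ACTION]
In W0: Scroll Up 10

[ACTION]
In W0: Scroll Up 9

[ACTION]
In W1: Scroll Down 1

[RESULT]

                                                  
                                                  
                                                  
               ┏━━━━━━━━━━━━━━━━━━┓               
               ┃ TabContainer     ┃               
               ┠──────────────────┨               
               ┃[data.csv]│ outlin┃               
               ┃──────────────────┃               
               ┃date,email,age    ┃               
               ┃2024-03-14,eve3@ex┃               
               ┃2024-01-07,carol91┃               
               ┃2024-10-23,d┏━━━━━━━━━━━━━━━━━━━━━
               ┃2024-10-05,f┃ FileEditor          
               ┃2024-12-19,f┠─────────────────────
               ┃2024-12-19,g┃  interval: 8080     
               ┃2024-08-08,c┃  max_retries: 30    
               ┃2024-04-09,f┃  retry_count: 30    
               ┃            ┃  log_level: 5432    
               ┃            ┃  enable_ssl: 100    


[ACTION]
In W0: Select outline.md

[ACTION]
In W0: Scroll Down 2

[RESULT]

                                                  
                                                  
                                                  
               ┏━━━━━━━━━━━━━━━━━━┓               
               ┃ TabContainer     ┃               
               ┠──────────────────┨               
               ┃ data.csv │[outlin┃               
               ┃──────────────────┃               
               ┃The process analyz┃               
               ┃The system manages┃               
               ┃Each component imp┃               
               ┃            ┏━━━━━━━━━━━━━━━━━━━━━
               ┃Data process┃ FileEditor          
               ┃            ┠─────────────────────
               ┃            ┃  interval: 8080     
               ┃            ┃  max_retries: 30    
               ┃            ┃  retry_count: 30    
               ┃            ┃  log_level: 5432    
               ┃            ┃  enable_ssl: 100    


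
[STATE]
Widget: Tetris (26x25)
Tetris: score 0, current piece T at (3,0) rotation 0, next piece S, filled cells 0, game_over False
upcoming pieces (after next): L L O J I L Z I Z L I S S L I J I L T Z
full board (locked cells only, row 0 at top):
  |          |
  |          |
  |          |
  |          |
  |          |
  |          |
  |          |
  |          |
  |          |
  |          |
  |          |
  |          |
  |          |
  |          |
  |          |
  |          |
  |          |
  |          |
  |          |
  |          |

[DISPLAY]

    ▒     │Next:          
   ▒▒▒    │ ░░            
          │░░             
          │               
          │               
          │               
          │Score:         
          │0              
          │               
          │               
          │               
          │               
          │               
          │               
          │               
          │               
          │               
          │               
          │               
          │               
          │               
          │               
          │               
          │               
          │               


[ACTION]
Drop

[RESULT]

          │Next:          
    ▒     │ ░░            
   ▒▒▒    │░░             
          │               
          │               
          │               
          │Score:         
          │0              
          │               
          │               
          │               
          │               
          │               
          │               
          │               
          │               
          │               
          │               
          │               
          │               
          │               
          │               
          │               
          │               
          │               


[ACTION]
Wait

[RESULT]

          │Next:          
          │ ░░            
    ▒     │░░             
   ▒▒▒    │               
          │               
          │               
          │Score:         
          │0              
          │               
          │               
          │               
          │               
          │               
          │               
          │               
          │               
          │               
          │               
          │               
          │               
          │               
          │               
          │               
          │               
          │               


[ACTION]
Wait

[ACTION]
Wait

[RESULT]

          │Next:          
          │ ░░            
          │░░             
          │               
    ▒     │               
   ▒▒▒    │               
          │Score:         
          │0              
          │               
          │               
          │               
          │               
          │               
          │               
          │               
          │               
          │               
          │               
          │               
          │               
          │               
          │               
          │               
          │               
          │               


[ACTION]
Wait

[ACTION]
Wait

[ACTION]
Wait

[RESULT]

          │Next:          
          │ ░░            
          │░░             
          │               
          │               
          │               
          │Score:         
    ▒     │0              
   ▒▒▒    │               
          │               
          │               
          │               
          │               
          │               
          │               
          │               
          │               
          │               
          │               
          │               
          │               
          │               
          │               
          │               
          │               


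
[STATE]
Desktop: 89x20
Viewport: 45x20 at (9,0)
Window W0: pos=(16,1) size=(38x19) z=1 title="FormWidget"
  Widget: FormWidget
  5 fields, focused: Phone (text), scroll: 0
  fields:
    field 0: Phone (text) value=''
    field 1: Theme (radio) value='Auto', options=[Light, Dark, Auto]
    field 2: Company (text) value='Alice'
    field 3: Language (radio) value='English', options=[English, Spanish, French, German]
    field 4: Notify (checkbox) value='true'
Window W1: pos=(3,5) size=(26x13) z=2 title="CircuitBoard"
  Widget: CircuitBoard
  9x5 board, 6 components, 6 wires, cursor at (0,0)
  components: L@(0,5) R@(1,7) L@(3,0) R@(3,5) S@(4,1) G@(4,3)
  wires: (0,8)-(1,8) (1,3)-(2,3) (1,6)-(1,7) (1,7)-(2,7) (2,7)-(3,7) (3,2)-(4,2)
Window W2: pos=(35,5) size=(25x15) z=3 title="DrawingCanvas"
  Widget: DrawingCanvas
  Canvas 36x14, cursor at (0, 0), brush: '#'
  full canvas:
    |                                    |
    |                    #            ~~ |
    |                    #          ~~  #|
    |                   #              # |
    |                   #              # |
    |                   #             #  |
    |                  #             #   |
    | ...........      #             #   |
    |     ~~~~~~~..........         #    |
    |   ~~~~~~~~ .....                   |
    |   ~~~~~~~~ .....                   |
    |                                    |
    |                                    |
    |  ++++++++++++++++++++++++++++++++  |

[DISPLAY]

                                             
       ┏━━━━━━━━━━━━━━━━━━━━━━━━━━━━━━━━━━━━┓
       ┃ FormWidget                         ┃
       ┠────────────────────────────────────┨
       ┃> Phone:      [                    ]┃
━━━━━━━━━━━━━━━━━━━┓  ( ) ┏━━━━━━━━━━━━━━━━━━
uitBoard           ┃  [Ali┃ DrawingCanvas    
───────────────────┨  (●) ┠──────────────────
1 2 3 4 5 6 7 8    ┃  [x] ┃+                 
]                  ┃      ┃                  
                   ┃      ┃                  
           ·       ┃      ┃                  
           │       ┃      ┃                  
           ·       ┃      ┃                  
                   ┃      ┃                  
       ·           ┃      ┃ ...........      
       │           ┃      ┃     ~~~~~~~......
━━━━━━━━━━━━━━━━━━━┛      ┃   ~~~~~~~~ ..... 
       ┃                  ┃   ~~~~~~~~ ..... 
       ┗━━━━━━━━━━━━━━━━━━┗━━━━━━━━━━━━━━━━━━


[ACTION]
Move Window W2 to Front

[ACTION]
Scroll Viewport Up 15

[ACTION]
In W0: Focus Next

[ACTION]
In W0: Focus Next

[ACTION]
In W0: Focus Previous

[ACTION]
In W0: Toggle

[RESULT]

                                             
       ┏━━━━━━━━━━━━━━━━━━━━━━━━━━━━━━━━━━━━┓
       ┃ FormWidget                         ┃
       ┠────────────────────────────────────┨
       ┃  Phone:      [                    ]┃
━━━━━━━━━━━━━━━━━━━┓  ( ) ┏━━━━━━━━━━━━━━━━━━
uitBoard           ┃  [Ali┃ DrawingCanvas    
───────────────────┨  (●) ┠──────────────────
1 2 3 4 5 6 7 8    ┃  [x] ┃+                 
]                  ┃      ┃                  
                   ┃      ┃                  
           ·       ┃      ┃                  
           │       ┃      ┃                  
           ·       ┃      ┃                  
                   ┃      ┃                  
       ·           ┃      ┃ ...........      
       │           ┃      ┃     ~~~~~~~......
━━━━━━━━━━━━━━━━━━━┛      ┃   ~~~~~~~~ ..... 
       ┃                  ┃   ~~~~~~~~ ..... 
       ┗━━━━━━━━━━━━━━━━━━┗━━━━━━━━━━━━━━━━━━


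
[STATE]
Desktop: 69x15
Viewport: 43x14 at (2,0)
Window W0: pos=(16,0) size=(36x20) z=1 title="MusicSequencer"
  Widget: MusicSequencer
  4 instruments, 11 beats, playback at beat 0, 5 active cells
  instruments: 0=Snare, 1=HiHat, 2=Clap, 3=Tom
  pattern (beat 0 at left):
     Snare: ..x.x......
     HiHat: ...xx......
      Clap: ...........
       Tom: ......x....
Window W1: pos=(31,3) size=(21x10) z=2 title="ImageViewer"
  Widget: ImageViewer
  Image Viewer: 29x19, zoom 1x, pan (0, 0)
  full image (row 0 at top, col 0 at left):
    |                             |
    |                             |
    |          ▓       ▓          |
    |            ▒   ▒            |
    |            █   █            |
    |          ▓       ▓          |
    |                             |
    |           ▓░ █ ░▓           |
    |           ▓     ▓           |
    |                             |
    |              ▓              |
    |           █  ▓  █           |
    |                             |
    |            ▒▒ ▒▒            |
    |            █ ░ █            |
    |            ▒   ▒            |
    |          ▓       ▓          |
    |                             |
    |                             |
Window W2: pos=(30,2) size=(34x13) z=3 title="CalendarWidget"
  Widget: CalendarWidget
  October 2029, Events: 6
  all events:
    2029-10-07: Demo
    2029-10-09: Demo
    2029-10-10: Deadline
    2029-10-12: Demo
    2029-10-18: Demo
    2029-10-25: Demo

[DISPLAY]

              ┏━━━━━━━━━━━━━━━━━━━━━━━━━━━━
              ┃ MusicSequencer             
              ┠─────────────┏━━━━━━━━━━━━━━
              ┃      ▼123456┃ CalendarWidge
              ┃ Snare··█·█··┠──────────────
              ┃ HiHat···██··┃          Octo
              ┃  Clap·······┃Mo Tu We Th Fr
              ┃   Tom······█┃ 1  2  3  4  5
              ┃             ┃ 8  9* 10* 11 
              ┃             ┃15 16 17 18* 1
              ┃             ┃22 23 24 25* 2
              ┃             ┃29 30 31      
              ┃             ┃              
              ┃             ┃              


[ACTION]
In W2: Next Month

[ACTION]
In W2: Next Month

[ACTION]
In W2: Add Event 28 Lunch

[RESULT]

              ┏━━━━━━━━━━━━━━━━━━━━━━━━━━━━
              ┃ MusicSequencer             
              ┠─────────────┏━━━━━━━━━━━━━━
              ┃      ▼123456┃ CalendarWidge
              ┃ Snare··█·█··┠──────────────
              ┃ HiHat···██··┃         Decem
              ┃  Clap·······┃Mo Tu We Th Fr
              ┃   Tom······█┃              
              ┃             ┃ 3  4  5  6  7
              ┃             ┃10 11 12 13 14
              ┃             ┃17 18 19 20 21
              ┃             ┃24 25 26 27 28
              ┃             ┃31            
              ┃             ┃              


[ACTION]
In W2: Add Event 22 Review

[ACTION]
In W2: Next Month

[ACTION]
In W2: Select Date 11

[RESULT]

              ┏━━━━━━━━━━━━━━━━━━━━━━━━━━━━
              ┃ MusicSequencer             
              ┠─────────────┏━━━━━━━━━━━━━━
              ┃      ▼123456┃ CalendarWidge
              ┃ Snare··█·█··┠──────────────
              ┃ HiHat···██··┃          Janu
              ┃  Clap·······┃Mo Tu We Th Fr
              ┃   Tom······█┃    1  2  3  4
              ┃             ┃ 7  8  9 10 [1
              ┃             ┃14 15 16 17 18
              ┃             ┃21 22 23 24 25
              ┃             ┃28 29 30 31   
              ┃             ┃              
              ┃             ┃              
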